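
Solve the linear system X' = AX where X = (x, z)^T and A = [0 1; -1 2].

x(t) = K_1e^(t) + K_2te^(t) + 2K_2e^(t), z(t) = K_1e^(t) + K_2te^(t) + 3K_2e^(t)

Coefficient matrix A = [[0, 1], [-1, 2]].
Characteristic polynomial det(A - λI) = λ^2 - 2λ + 1 = 0.
Single eigenvalue λ = 1 with algebraic multiplicity 2.
Eigenvector v = (1,1); generalized eigenvector w with (A-λI)w=v is (2,3).
General solution: e^(t)[K_1·v + K_2·(t·v + w)].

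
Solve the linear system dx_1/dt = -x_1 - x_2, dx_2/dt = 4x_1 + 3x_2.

x_1(t) = -K_1e^(t) - K_2te^(t) + 2K_2e^(t), x_2(t) = 2K_1e^(t) + 2K_2te^(t) - 3K_2e^(t)

Coefficient matrix A = [[-1, -1], [4, 3]].
Characteristic polynomial det(A - λI) = λ^2 - 2λ + 1 = 0.
Single eigenvalue λ = 1 with algebraic multiplicity 2.
Eigenvector v = (-1,2); generalized eigenvector w with (A-λI)w=v is (2,-3).
General solution: e^(t)[K_1·v + K_2·(t·v + w)].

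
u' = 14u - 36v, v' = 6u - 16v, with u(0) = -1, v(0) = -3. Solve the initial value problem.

u(t) = 15e^(2t) - 16e^(-4t), v(t) = 5e^(2t) - 8e^(-4t)

Coefficient matrix A = [[14, -36], [6, -16]].
Characteristic polynomial det(A - λI) = λ^2 + 2λ - 8 = 0.
Eigenvalues λ = 2, -4.
For λ=2: (A-λI) row 1 is [12, -36], so an eigenvector is (-3, -1).
For λ=-4: (A-λI) row 1 is [18, -36], so an eigenvector is (-2, -1).
General solution: K_1e^(2t)(-3,-1) + K_2e^(-4t)(-2,-1).
Applying u(0)=-1, v(0)=-3 gives K_1=-5, K_2=8.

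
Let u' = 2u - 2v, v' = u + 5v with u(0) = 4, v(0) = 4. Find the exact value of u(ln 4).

A = [[2,-2],[1,5]]; eigenvalues λ = 4, 3.
Eigenvectors: (-1,1) for λ=4, (2,-1) for λ=3.
From the initial condition, c_1 = 12, c_2 = 8.
u(ln 4) = (12)(4^4)(-1) + (8)(4^3)(2) = -2048.

-2048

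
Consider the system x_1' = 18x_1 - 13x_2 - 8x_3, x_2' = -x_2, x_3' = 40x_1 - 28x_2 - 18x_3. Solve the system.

Coefficient matrix A = [[18, -13, -8], [0, -1, 0], [40, -28, -18]].
det(A - λI) = 0 gives eigenvalues λ = -1, 2, -2.
For λ=-1: eigenvector (1,-1,4).
For λ=2: eigenvector (1,0,2).
For λ=-2: eigenvector (2,0,5).
General solution: C_1e^(-t)(1,-1,4) + C_2e^(2t)(1,0,2) + C_3e^(-2t)(2,0,5).

x_1(t) = C_1e^(-t) + C_2e^(2t) + 2C_3e^(-2t), x_2(t) = -C_1e^(-t), x_3(t) = 4C_1e^(-t) + 2C_2e^(2t) + 5C_3e^(-2t)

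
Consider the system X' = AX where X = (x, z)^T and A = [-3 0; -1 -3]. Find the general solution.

Coefficient matrix A = [[-3, 0], [-1, -3]].
Characteristic polynomial det(A - λI) = λ^2 + 6λ + 9 = 0.
Single eigenvalue λ = -3 with algebraic multiplicity 2.
Eigenvector v = (0,-1); generalized eigenvector w with (A-λI)w=v is (1,0).
General solution: e^(-3t)[C_1·v + C_2·(t·v + w)].

x(t) = C_2e^(-3t), z(t) = -C_1e^(-3t) - C_2te^(-3t)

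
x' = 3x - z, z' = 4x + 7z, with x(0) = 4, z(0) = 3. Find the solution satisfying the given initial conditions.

Coefficient matrix A = [[3, -1], [4, 7]].
Characteristic polynomial det(A - λI) = λ^2 - 10λ + 25 = 0.
Single eigenvalue λ = 5 with algebraic multiplicity 2.
Eigenvector v = (1,-2); generalized eigenvector w with (A-λI)w=v is (-1,1).
General solution: e^(5t)[C_1·v + C_2·(t·v + w)].
Applying x(0)=4, z(0)=3 gives C_1=-7, C_2=-11.

x(t) = -11te^(5t) + 4e^(5t), z(t) = 22te^(5t) + 3e^(5t)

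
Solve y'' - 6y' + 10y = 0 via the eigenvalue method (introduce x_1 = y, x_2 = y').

Let x_1 = y, x_2 = y'. Then x_1' = x_2 and x_2' = -10x_1 + 6x_2.
A = [[0,1],[-10,6]]; det(A-λI) = λ^2 - 6λ + 10.
Eigenvalues λ = 3 ± i.

y(t) = c_1e^(3t)cos(t) + c_2e^(3t)sin(t)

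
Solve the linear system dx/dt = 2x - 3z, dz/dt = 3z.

x(t) = -K_1e^(2t) - 3K_2e^(3t), z(t) = K_2e^(3t)

Coefficient matrix A = [[2, -3], [0, 3]].
Characteristic polynomial det(A - λI) = λ^2 - 5λ + 6 = 0.
Eigenvalues λ = 2, 3.
For λ=2: (A-λI) row 1 is [0, -3], so an eigenvector is (-1, 0).
For λ=3: (A-λI) row 1 is [-1, -3], so an eigenvector is (-3, 1).
General solution: K_1e^(2t)(-1,0) + K_2e^(3t)(-3,1).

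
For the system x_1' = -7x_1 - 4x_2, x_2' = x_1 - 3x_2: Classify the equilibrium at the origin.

stable improper node

A = [[-7,-4],[1,-3]]; det(A-λI) = λ^2 + 10λ + 25.
repeated λ = -5 with a single eigenvector.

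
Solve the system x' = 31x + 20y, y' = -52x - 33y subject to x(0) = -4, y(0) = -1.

x(t) = -37e^(-t)sin(4t) - 4e^(-t)cos(4t), y(t) = 60e^(-t)sin(4t) - e^(-t)cos(4t)

Coefficient matrix A = [[31, 20], [-52, -33]].
Characteristic polynomial det(A - λI) = λ^2 + 2λ + 17 = 0.
Eigenvalues λ = -1 ± 4i (complex conjugate pair).
For λ=-1+4i: an eigenvector is (2,-3) - i(1,-2) = (2 - i, -3 + 2i).
A real fundamental pair from Re and Im of e^((-1+4i)t)v: X_1 = e^(-t)(cos(4t)·(2,-3) + sin(4t)·(1,-2)), X_2 = e^(-t)(sin(4t)·(2,-3) - cos(4t)·(1,-2)).
General solution: c_1X_1 + c_2X_2.
Applying x(0)=-4, y(0)=-1 gives c_1=-9, c_2=-14.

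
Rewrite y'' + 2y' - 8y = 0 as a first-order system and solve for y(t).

y(t) = K_1e^(-4t) + K_2e^(2t)

Let x_1 = y, x_2 = y'. Then x_1' = x_2 and x_2' = 8x_1 - 2x_2.
A = [[0,1],[8,-2]]; det(A-λI) = λ^2 + 2λ - 8.
Eigenvalues λ = -4, 2 with eigenvectors (1,-4), (1,2).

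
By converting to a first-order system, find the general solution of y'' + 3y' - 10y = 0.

Let x_1 = y, x_2 = y'. Then x_1' = x_2 and x_2' = 10x_1 - 3x_2.
A = [[0,1],[10,-3]]; det(A-λI) = λ^2 + 3λ - 10.
Eigenvalues λ = -5, 2 with eigenvectors (1,-5), (1,2).

y(t) = C_1e^(-5t) + C_2e^(2t)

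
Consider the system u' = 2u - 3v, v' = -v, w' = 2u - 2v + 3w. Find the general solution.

Coefficient matrix A = [[2, -3, 0], [0, -1, 0], [2, -2, 3]].
det(A - λI) = 0 gives eigenvalues λ = 3, -1, 2.
For λ=3: eigenvector (0,0,1).
For λ=-1: eigenvector (1,1,0).
For λ=2: eigenvector (1,0,-2).
General solution: K_1e^(3t)(0,0,1) + K_2e^(-t)(1,1,0) + K_3e^(2t)(1,0,-2).

u(t) = K_2e^(-t) + K_3e^(2t), v(t) = K_2e^(-t), w(t) = K_1e^(3t) - 2K_3e^(2t)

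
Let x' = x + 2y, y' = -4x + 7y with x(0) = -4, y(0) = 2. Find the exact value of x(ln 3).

1188

A = [[1,2],[-4,7]]; eigenvalues λ = 5, 3.
Eigenvectors: (1,2) for λ=5, (1,1) for λ=3.
From the initial condition, c_1 = 6, c_2 = -10.
x(ln 3) = (6)(3^5)(1) + (-10)(3^3)(1) = 1188.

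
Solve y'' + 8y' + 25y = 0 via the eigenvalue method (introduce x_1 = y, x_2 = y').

Let x_1 = y, x_2 = y'. Then x_1' = x_2 and x_2' = -25x_1 - 8x_2.
A = [[0,1],[-25,-8]]; det(A-λI) = λ^2 + 8λ + 25.
Eigenvalues λ = -4 ± 3i.

y(t) = C_1e^(-4t)cos(3t) + C_2e^(-4t)sin(3t)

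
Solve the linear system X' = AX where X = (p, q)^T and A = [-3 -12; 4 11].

p(t) = -2c_1e^(3t) - 3c_2e^(5t), q(t) = c_1e^(3t) + 2c_2e^(5t)

Coefficient matrix A = [[-3, -12], [4, 11]].
Characteristic polynomial det(A - λI) = λ^2 - 8λ + 15 = 0.
Eigenvalues λ = 3, 5.
For λ=3: (A-λI) row 1 is [-6, -12], so an eigenvector is (-2, 1).
For λ=5: (A-λI) row 1 is [-8, -12], so an eigenvector is (-3, 2).
General solution: c_1e^(3t)(-2,1) + c_2e^(5t)(-3,2).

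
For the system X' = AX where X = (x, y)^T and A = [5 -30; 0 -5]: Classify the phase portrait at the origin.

saddle

A = [[5,-30],[0,-5]]; det(A-λI) = λ^2 - 25.
λ = -5, 5: opposite signs.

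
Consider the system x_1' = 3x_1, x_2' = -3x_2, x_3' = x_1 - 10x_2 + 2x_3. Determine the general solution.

x_1(t) = c_1e^(3t), x_2(t) = c_3e^(-3t), x_3(t) = c_1e^(3t) + c_2e^(2t) + 2c_3e^(-3t)

Coefficient matrix A = [[3, 0, 0], [0, -3, 0], [1, -10, 2]].
det(A - λI) = 0 gives eigenvalues λ = 3, 2, -3.
For λ=3: eigenvector (1,0,1).
For λ=2: eigenvector (0,0,1).
For λ=-3: eigenvector (0,1,2).
General solution: c_1e^(3t)(1,0,1) + c_2e^(2t)(0,0,1) + c_3e^(-3t)(0,1,2).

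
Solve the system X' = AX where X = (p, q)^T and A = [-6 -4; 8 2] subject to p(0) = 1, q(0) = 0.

p(t) = -e^(-2t)sin(4t) + e^(-2t)cos(4t), q(t) = 2e^(-2t)sin(4t)

Coefficient matrix A = [[-6, -4], [8, 2]].
Characteristic polynomial det(A - λI) = λ^2 + 4λ + 20 = 0.
Eigenvalues λ = -2 ± 4i (complex conjugate pair).
For λ=-2+4i: an eigenvector is (1,-1) - i(0,1) = (1, -1 - i).
A real fundamental pair from Re and Im of e^((-2+4i)t)v: X_1 = e^(-2t)(cos(4t)·(1,-1) + sin(4t)·(0,1)), X_2 = e^(-2t)(sin(4t)·(1,-1) - cos(4t)·(0,1)).
General solution: C_1X_1 + C_2X_2.
Applying p(0)=1, q(0)=0 gives C_1=1, C_2=-1.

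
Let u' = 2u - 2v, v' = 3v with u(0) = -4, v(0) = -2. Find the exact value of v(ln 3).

-54

A = [[2,-2],[0,3]]; eigenvalues λ = 3, 2.
Eigenvectors: (-2,1) for λ=3, (1,0) for λ=2.
From the initial condition, c_1 = -2, c_2 = -8.
v(ln 3) = (-2)(3^3)(1) + (-8)(3^2)(0) = -54.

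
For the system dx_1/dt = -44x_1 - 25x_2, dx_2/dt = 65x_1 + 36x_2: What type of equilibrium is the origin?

A = [[-44,-25],[65,36]]; det(A-λI) = λ^2 + 8λ + 41.
λ = -4 ± 5i: negative real part.

stable spiral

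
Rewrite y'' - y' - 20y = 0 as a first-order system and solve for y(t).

Let x_1 = y, x_2 = y'. Then x_1' = x_2 and x_2' = 20x_1 + x_2.
A = [[0,1],[20,1]]; det(A-λI) = λ^2 - λ - 20.
Eigenvalues λ = -4, 5 with eigenvectors (1,-4), (1,5).

y(t) = c_1e^(-4t) + c_2e^(5t)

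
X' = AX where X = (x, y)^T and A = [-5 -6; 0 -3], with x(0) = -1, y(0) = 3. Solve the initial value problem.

x(t) = -9e^(-3t) + 8e^(-5t), y(t) = 3e^(-3t)

Coefficient matrix A = [[-5, -6], [0, -3]].
Characteristic polynomial det(A - λI) = λ^2 + 8λ + 15 = 0.
Eigenvalues λ = -5, -3.
For λ=-5: (A-λI) row 1 is [0, -6], so an eigenvector is (1, 0).
For λ=-3: (A-λI) row 1 is [-2, -6], so an eigenvector is (-3, 1).
General solution: c_1e^(-5t)(1,0) + c_2e^(-3t)(-3,1).
Applying x(0)=-1, y(0)=3 gives c_1=8, c_2=3.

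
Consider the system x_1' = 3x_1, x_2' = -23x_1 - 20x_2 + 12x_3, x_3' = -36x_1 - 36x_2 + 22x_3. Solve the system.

x_1(t) = K_3e^(3t), x_2(t) = K_1e^(4t) + 2K_2e^(-2t) - K_3e^(3t), x_3(t) = 2K_1e^(4t) + 3K_2e^(-2t)

Coefficient matrix A = [[3, 0, 0], [-23, -20, 12], [-36, -36, 22]].
det(A - λI) = 0 gives eigenvalues λ = 4, -2, 3.
For λ=4: eigenvector (0,1,2).
For λ=-2: eigenvector (0,2,3).
For λ=3: eigenvector (1,-1,0).
General solution: K_1e^(4t)(0,1,2) + K_2e^(-2t)(0,2,3) + K_3e^(3t)(1,-1,0).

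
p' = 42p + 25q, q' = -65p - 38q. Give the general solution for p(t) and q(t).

Coefficient matrix A = [[42, 25], [-65, -38]].
Characteristic polynomial det(A - λI) = λ^2 - 4λ + 29 = 0.
Eigenvalues λ = 2 ± 5i (complex conjugate pair).
For λ=2+5i: an eigenvector is (1,-2) - i(-2,3) = (1 + 2i, -2 - 3i).
A real fundamental pair from Re and Im of e^((2+5i)t)v: X_1 = e^(2t)(cos(5t)·(1,-2) + sin(5t)·(-2,3)), X_2 = e^(2t)(sin(5t)·(1,-2) - cos(5t)·(-2,3)).
General solution: K_1X_1 + K_2X_2.

p(t) = -2K_1e^(2t)sin(5t) + K_1e^(2t)cos(5t) + K_2e^(2t)sin(5t) + 2K_2e^(2t)cos(5t), q(t) = 3K_1e^(2t)sin(5t) - 2K_1e^(2t)cos(5t) - 2K_2e^(2t)sin(5t) - 3K_2e^(2t)cos(5t)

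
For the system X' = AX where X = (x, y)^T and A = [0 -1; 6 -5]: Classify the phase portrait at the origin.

A = [[0,-1],[6,-5]]; det(A-λI) = λ^2 + 5λ + 6.
λ = -3, -2: both negative.

stable node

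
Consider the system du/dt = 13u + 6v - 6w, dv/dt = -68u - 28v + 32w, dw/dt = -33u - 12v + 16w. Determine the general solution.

u(t) = 3C_1e^(-t) + 2C_3e^(-2t), v(t) = -4C_1e^(-t) + C_2e^(4t) - 4C_3e^(-2t), w(t) = 3C_1e^(-t) + C_2e^(4t) + C_3e^(-2t)

Coefficient matrix A = [[13, 6, -6], [-68, -28, 32], [-33, -12, 16]].
det(A - λI) = 0 gives eigenvalues λ = -1, 4, -2.
For λ=-1: eigenvector (3,-4,3).
For λ=4: eigenvector (0,1,1).
For λ=-2: eigenvector (2,-4,1).
General solution: C_1e^(-t)(3,-4,3) + C_2e^(4t)(0,1,1) + C_3e^(-2t)(2,-4,1).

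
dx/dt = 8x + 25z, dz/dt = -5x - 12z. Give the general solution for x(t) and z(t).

Coefficient matrix A = [[8, 25], [-5, -12]].
Characteristic polynomial det(A - λI) = λ^2 + 4λ + 29 = 0.
Eigenvalues λ = -2 ± 5i (complex conjugate pair).
For λ=-2+5i: an eigenvector is (-2,1) - i(1,0) = (-2 - i, 1).
A real fundamental pair from Re and Im of e^((-2+5i)t)v: X_1 = e^(-2t)(cos(5t)·(-2,1) + sin(5t)·(1,0)), X_2 = e^(-2t)(sin(5t)·(-2,1) - cos(5t)·(1,0)).
General solution: C_1X_1 + C_2X_2.

x(t) = C_1e^(-2t)sin(5t) - 2C_1e^(-2t)cos(5t) - 2C_2e^(-2t)sin(5t) - C_2e^(-2t)cos(5t), z(t) = C_1e^(-2t)cos(5t) + C_2e^(-2t)sin(5t)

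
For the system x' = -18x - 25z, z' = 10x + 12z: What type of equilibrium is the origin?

stable spiral

A = [[-18,-25],[10,12]]; det(A-λI) = λ^2 + 6λ + 34.
λ = -3 ± 5i: negative real part.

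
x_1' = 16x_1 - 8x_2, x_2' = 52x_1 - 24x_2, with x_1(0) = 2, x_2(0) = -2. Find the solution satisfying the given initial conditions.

x_1(t) = 14e^(-4t)sin(4t) + 2e^(-4t)cos(4t), x_2(t) = 36e^(-4t)sin(4t) - 2e^(-4t)cos(4t)

Coefficient matrix A = [[16, -8], [52, -24]].
Characteristic polynomial det(A - λI) = λ^2 + 8λ + 32 = 0.
Eigenvalues λ = -4 ± 4i (complex conjugate pair).
For λ=-4+4i: an eigenvector is (1,2) - i(1,3) = (1 - i, 2 - 3i).
A real fundamental pair from Re and Im of e^((-4+4i)t)v: X_1 = e^(-4t)(cos(4t)·(1,2) + sin(4t)·(1,3)), X_2 = e^(-4t)(sin(4t)·(1,2) - cos(4t)·(1,3)).
General solution: K_1X_1 + K_2X_2.
Applying x_1(0)=2, x_2(0)=-2 gives K_1=8, K_2=6.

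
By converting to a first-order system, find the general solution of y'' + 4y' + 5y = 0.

y(t) = C_1e^(-2t)cos(t) + C_2e^(-2t)sin(t)

Let x_1 = y, x_2 = y'. Then x_1' = x_2 and x_2' = -5x_1 - 4x_2.
A = [[0,1],[-5,-4]]; det(A-λI) = λ^2 + 4λ + 5.
Eigenvalues λ = -2 ± i.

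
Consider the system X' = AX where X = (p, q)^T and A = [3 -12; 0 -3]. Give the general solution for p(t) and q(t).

Coefficient matrix A = [[3, -12], [0, -3]].
Characteristic polynomial det(A - λI) = λ^2 - 9 = 0.
Eigenvalues λ = 3, -3.
For λ=3: (A-λI) row 1 is [0, -12], so an eigenvector is (1, 0).
For λ=-3: (A-λI) row 1 is [6, -12], so an eigenvector is (2, 1).
General solution: C_1e^(3t)(1,0) + C_2e^(-3t)(2,1).

p(t) = C_1e^(3t) + 2C_2e^(-3t), q(t) = C_2e^(-3t)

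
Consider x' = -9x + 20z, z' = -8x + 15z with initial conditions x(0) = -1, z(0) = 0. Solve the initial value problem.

Coefficient matrix A = [[-9, 20], [-8, 15]].
Characteristic polynomial det(A - λI) = λ^2 - 6λ + 25 = 0.
Eigenvalues λ = 3 ± 4i (complex conjugate pair).
For λ=3+4i: an eigenvector is (-1,-1) - i(-2,-1) = (-1 + 2i, -1 + i).
A real fundamental pair from Re and Im of e^((3+4i)t)v: X_1 = e^(3t)(cos(4t)·(-1,-1) + sin(4t)·(-2,-1)), X_2 = e^(3t)(sin(4t)·(-1,-1) - cos(4t)·(-2,-1)).
General solution: C_1X_1 + C_2X_2.
Applying x(0)=-1, z(0)=0 gives C_1=-1, C_2=-1.

x(t) = 3e^(3t)sin(4t) - e^(3t)cos(4t), z(t) = 2e^(3t)sin(4t)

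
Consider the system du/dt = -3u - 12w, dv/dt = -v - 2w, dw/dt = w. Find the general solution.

u(t) = -3c_1e^(t) + c_3e^(-3t), v(t) = -c_1e^(t) + c_2e^(-t), w(t) = c_1e^(t)

Coefficient matrix A = [[-3, 0, -12], [0, -1, -2], [0, 0, 1]].
det(A - λI) = 0 gives eigenvalues λ = 1, -1, -3.
For λ=1: eigenvector (-3,-1,1).
For λ=-1: eigenvector (0,1,0).
For λ=-3: eigenvector (1,0,0).
General solution: c_1e^(t)(-3,-1,1) + c_2e^(-t)(0,1,0) + c_3e^(-3t)(1,0,0).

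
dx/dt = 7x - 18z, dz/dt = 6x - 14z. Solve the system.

Coefficient matrix A = [[7, -18], [6, -14]].
Characteristic polynomial det(A - λI) = λ^2 + 7λ + 10 = 0.
Eigenvalues λ = -2, -5.
For λ=-2: (A-λI) row 1 is [9, -18], so an eigenvector is (2, 1).
For λ=-5: (A-λI) row 1 is [12, -18], so an eigenvector is (-3, -2).
General solution: C_1e^(-2t)(2,1) + C_2e^(-5t)(-3,-2).

x(t) = 2C_1e^(-2t) - 3C_2e^(-5t), z(t) = C_1e^(-2t) - 2C_2e^(-5t)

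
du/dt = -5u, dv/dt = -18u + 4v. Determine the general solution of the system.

u(t) = -c_1e^(-5t), v(t) = -2c_1e^(-5t) - c_2e^(4t)

Coefficient matrix A = [[-5, 0], [-18, 4]].
Characteristic polynomial det(A - λI) = λ^2 + λ - 20 = 0.
Eigenvalues λ = -5, 4.
For λ=-5: (A-λI) row 2 is [-18, 9], so an eigenvector is (-1, -2).
For λ=4: (A-λI) row 1 is [-9, 0], so an eigenvector is (0, -1).
General solution: c_1e^(-5t)(-1,-2) + c_2e^(4t)(0,-1).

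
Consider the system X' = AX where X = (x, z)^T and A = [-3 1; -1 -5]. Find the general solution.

x(t) = -c_1e^(-4t) - c_2te^(-4t) - 2c_2e^(-4t), z(t) = c_1e^(-4t) + c_2te^(-4t) + c_2e^(-4t)

Coefficient matrix A = [[-3, 1], [-1, -5]].
Characteristic polynomial det(A - λI) = λ^2 + 8λ + 16 = 0.
Single eigenvalue λ = -4 with algebraic multiplicity 2.
Eigenvector v = (-1,1); generalized eigenvector w with (A-λI)w=v is (-2,1).
General solution: e^(-4t)[c_1·v + c_2·(t·v + w)].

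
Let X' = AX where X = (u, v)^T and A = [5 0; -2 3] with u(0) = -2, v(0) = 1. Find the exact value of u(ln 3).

-486

A = [[5,0],[-2,3]]; eigenvalues λ = 5, 3.
Eigenvectors: (-1,1) for λ=5, (0,1) for λ=3.
From the initial condition, c_1 = 2, c_2 = -1.
u(ln 3) = (2)(3^5)(-1) + (-1)(3^3)(0) = -486.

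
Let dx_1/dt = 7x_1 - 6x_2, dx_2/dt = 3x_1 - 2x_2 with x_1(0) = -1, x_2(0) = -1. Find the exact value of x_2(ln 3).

A = [[7,-6],[3,-2]]; eigenvalues λ = 4, 1.
Eigenvectors: (2,1) for λ=4, (1,1) for λ=1.
From the initial condition, c_1 = 0, c_2 = -1.
x_2(ln 3) = (0)(3^4)(1) + (-1)(3^1)(1) = -3.

-3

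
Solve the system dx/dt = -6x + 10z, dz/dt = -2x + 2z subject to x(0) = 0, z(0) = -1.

Coefficient matrix A = [[-6, 10], [-2, 2]].
Characteristic polynomial det(A - λI) = λ^2 + 4λ + 8 = 0.
Eigenvalues λ = -2 ± 2i (complex conjugate pair).
For λ=-2+2i: an eigenvector is (-2,-1) - i(-1,0) = (-2 + i, -1).
A real fundamental pair from Re and Im of e^((-2+2i)t)v: X_1 = e^(-2t)(cos(2t)·(-2,-1) + sin(2t)·(-1,0)), X_2 = e^(-2t)(sin(2t)·(-2,-1) - cos(2t)·(-1,0)).
General solution: c_1X_1 + c_2X_2.
Applying x(0)=0, z(0)=-1 gives c_1=1, c_2=2.

x(t) = -5e^(-2t)sin(2t), z(t) = -2e^(-2t)sin(2t) - e^(-2t)cos(2t)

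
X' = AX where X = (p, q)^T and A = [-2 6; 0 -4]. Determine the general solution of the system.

Coefficient matrix A = [[-2, 6], [0, -4]].
Characteristic polynomial det(A - λI) = λ^2 + 6λ + 8 = 0.
Eigenvalues λ = -2, -4.
For λ=-2: (A-λI) row 1 is [0, 6], so an eigenvector is (-1, 0).
For λ=-4: (A-λI) row 1 is [2, 6], so an eigenvector is (-3, 1).
General solution: K_1e^(-2t)(-1,0) + K_2e^(-4t)(-3,1).

p(t) = -K_1e^(-2t) - 3K_2e^(-4t), q(t) = K_2e^(-4t)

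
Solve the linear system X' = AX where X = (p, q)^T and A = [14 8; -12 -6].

p(t) = K_1e^(6t) + 2K_2e^(2t), q(t) = -K_1e^(6t) - 3K_2e^(2t)

Coefficient matrix A = [[14, 8], [-12, -6]].
Characteristic polynomial det(A - λI) = λ^2 - 8λ + 12 = 0.
Eigenvalues λ = 6, 2.
For λ=6: (A-λI) row 1 is [8, 8], so an eigenvector is (1, -1).
For λ=2: (A-λI) row 1 is [12, 8], so an eigenvector is (2, -3).
General solution: K_1e^(6t)(1,-1) + K_2e^(2t)(2,-3).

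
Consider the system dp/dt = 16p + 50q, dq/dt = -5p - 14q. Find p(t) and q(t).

p(t) = C_1e^(t)sin(5t) - 3C_1e^(t)cos(5t) - 3C_2e^(t)sin(5t) - C_2e^(t)cos(5t), q(t) = C_1e^(t)cos(5t) + C_2e^(t)sin(5t)

Coefficient matrix A = [[16, 50], [-5, -14]].
Characteristic polynomial det(A - λI) = λ^2 - 2λ + 26 = 0.
Eigenvalues λ = 1 ± 5i (complex conjugate pair).
For λ=1+5i: an eigenvector is (-3,1) - i(1,0) = (-3 - i, 1).
A real fundamental pair from Re and Im of e^((1+5i)t)v: X_1 = e^(t)(cos(5t)·(-3,1) + sin(5t)·(1,0)), X_2 = e^(t)(sin(5t)·(-3,1) - cos(5t)·(1,0)).
General solution: C_1X_1 + C_2X_2.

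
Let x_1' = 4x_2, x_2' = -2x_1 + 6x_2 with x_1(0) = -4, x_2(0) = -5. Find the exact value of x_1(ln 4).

-1504

A = [[0,4],[-2,6]]; eigenvalues λ = 2, 4.
Eigenvectors: (-2,-1) for λ=2, (-1,-1) for λ=4.
From the initial condition, c_1 = -1, c_2 = 6.
x_1(ln 4) = (-1)(4^2)(-2) + (6)(4^4)(-1) = -1504.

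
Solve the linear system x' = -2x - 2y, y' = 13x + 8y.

x(t) = -C_1e^(3t)sin(t) - C_1e^(3t)cos(t) - C_2e^(3t)sin(t) + C_2e^(3t)cos(t), y(t) = 2C_1e^(3t)sin(t) + 3C_1e^(3t)cos(t) + 3C_2e^(3t)sin(t) - 2C_2e^(3t)cos(t)

Coefficient matrix A = [[-2, -2], [13, 8]].
Characteristic polynomial det(A - λI) = λ^2 - 6λ + 10 = 0.
Eigenvalues λ = 3 ± i (complex conjugate pair).
For λ=3+i: an eigenvector is (-1,3) - i(-1,2) = (-1 + i, 3 - 2i).
A real fundamental pair from Re and Im of e^((3+i)t)v: X_1 = e^(3t)(cos(t)·(-1,3) + sin(t)·(-1,2)), X_2 = e^(3t)(sin(t)·(-1,3) - cos(t)·(-1,2)).
General solution: C_1X_1 + C_2X_2.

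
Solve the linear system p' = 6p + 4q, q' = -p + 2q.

p(t) = -2C_1e^(4t) - 2C_2te^(4t) - 3C_2e^(4t), q(t) = C_1e^(4t) + C_2te^(4t) + C_2e^(4t)

Coefficient matrix A = [[6, 4], [-1, 2]].
Characteristic polynomial det(A - λI) = λ^2 - 8λ + 16 = 0.
Single eigenvalue λ = 4 with algebraic multiplicity 2.
Eigenvector v = (-2,1); generalized eigenvector w with (A-λI)w=v is (-3,1).
General solution: e^(4t)[C_1·v + C_2·(t·v + w)].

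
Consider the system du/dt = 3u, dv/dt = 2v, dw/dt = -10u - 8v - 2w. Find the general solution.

Coefficient matrix A = [[3, 0, 0], [0, 2, 0], [-10, -8, -2]].
det(A - λI) = 0 gives eigenvalues λ = 3, 2, -2.
For λ=3: eigenvector (1,0,-2).
For λ=2: eigenvector (0,1,-2).
For λ=-2: eigenvector (0,0,1).
General solution: K_1e^(3t)(1,0,-2) + K_2e^(2t)(0,1,-2) + K_3e^(-2t)(0,0,1).

u(t) = K_1e^(3t), v(t) = K_2e^(2t), w(t) = -2K_1e^(3t) - 2K_2e^(2t) + K_3e^(-2t)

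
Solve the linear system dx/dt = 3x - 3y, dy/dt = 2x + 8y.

x(t) = c_1e^(6t) + 3c_2e^(5t), y(t) = -c_1e^(6t) - 2c_2e^(5t)

Coefficient matrix A = [[3, -3], [2, 8]].
Characteristic polynomial det(A - λI) = λ^2 - 11λ + 30 = 0.
Eigenvalues λ = 6, 5.
For λ=6: (A-λI) row 1 is [-3, -3], so an eigenvector is (1, -1).
For λ=5: (A-λI) row 1 is [-2, -3], so an eigenvector is (3, -2).
General solution: c_1e^(6t)(1,-1) + c_2e^(5t)(3,-2).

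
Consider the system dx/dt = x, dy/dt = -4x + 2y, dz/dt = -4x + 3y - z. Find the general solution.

Coefficient matrix A = [[1, 0, 0], [-4, 2, 0], [-4, 3, -1]].
det(A - λI) = 0 gives eigenvalues λ = 1, 2, -1.
For λ=1: eigenvector (1,4,4).
For λ=2: eigenvector (0,1,1).
For λ=-1: eigenvector (0,0,1).
General solution: C_1e^(t)(1,4,4) + C_2e^(2t)(0,1,1) + C_3e^(-t)(0,0,1).

x(t) = C_1e^(t), y(t) = 4C_1e^(t) + C_2e^(2t), z(t) = 4C_1e^(t) + C_2e^(2t) + C_3e^(-t)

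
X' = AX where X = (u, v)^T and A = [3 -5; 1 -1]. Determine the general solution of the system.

u(t) = C_1e^(t)sin(t) - 2C_1e^(t)cos(t) - 2C_2e^(t)sin(t) - C_2e^(t)cos(t), v(t) = -C_1e^(t)cos(t) - C_2e^(t)sin(t)

Coefficient matrix A = [[3, -5], [1, -1]].
Characteristic polynomial det(A - λI) = λ^2 - 2λ + 2 = 0.
Eigenvalues λ = 1 ± i (complex conjugate pair).
For λ=1+i: an eigenvector is (-2,-1) - i(1,0) = (-2 - i, -1).
A real fundamental pair from Re and Im of e^((1+i)t)v: X_1 = e^(t)(cos(t)·(-2,-1) + sin(t)·(1,0)), X_2 = e^(t)(sin(t)·(-2,-1) - cos(t)·(1,0)).
General solution: C_1X_1 + C_2X_2.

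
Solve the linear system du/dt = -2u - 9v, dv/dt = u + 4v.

u(t) = -3K_1e^(t) - 3K_2te^(t) - 2K_2e^(t), v(t) = K_1e^(t) + K_2te^(t) + K_2e^(t)

Coefficient matrix A = [[-2, -9], [1, 4]].
Characteristic polynomial det(A - λI) = λ^2 - 2λ + 1 = 0.
Single eigenvalue λ = 1 with algebraic multiplicity 2.
Eigenvector v = (-3,1); generalized eigenvector w with (A-λI)w=v is (-2,1).
General solution: e^(t)[K_1·v + K_2·(t·v + w)].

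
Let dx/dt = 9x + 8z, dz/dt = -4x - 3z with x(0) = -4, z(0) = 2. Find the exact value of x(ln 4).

A = [[9,8],[-4,-3]]; eigenvalues λ = 1, 5.
Eigenvectors: (-1,1) for λ=1, (2,-1) for λ=5.
From the initial condition, c_1 = 0, c_2 = -2.
x(ln 4) = (0)(4^1)(-1) + (-2)(4^5)(2) = -4096.

-4096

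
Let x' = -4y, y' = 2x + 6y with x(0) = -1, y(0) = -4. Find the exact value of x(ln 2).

104

A = [[0,-4],[2,6]]; eigenvalues λ = 4, 2.
Eigenvectors: (-1,1) for λ=4, (-2,1) for λ=2.
From the initial condition, c_1 = -9, c_2 = 5.
x(ln 2) = (-9)(2^4)(-1) + (5)(2^2)(-2) = 104.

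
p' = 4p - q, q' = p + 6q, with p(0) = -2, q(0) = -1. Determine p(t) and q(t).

p(t) = 3te^(5t) - 2e^(5t), q(t) = -3te^(5t) - e^(5t)

Coefficient matrix A = [[4, -1], [1, 6]].
Characteristic polynomial det(A - λI) = λ^2 - 10λ + 25 = 0.
Single eigenvalue λ = 5 with algebraic multiplicity 2.
Eigenvector v = (-1,1); generalized eigenvector w with (A-λI)w=v is (3,-2).
General solution: e^(5t)[C_1·v + C_2·(t·v + w)].
Applying p(0)=-2, q(0)=-1 gives C_1=-7, C_2=-3.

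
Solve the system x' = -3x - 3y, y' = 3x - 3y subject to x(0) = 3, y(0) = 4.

Coefficient matrix A = [[-3, -3], [3, -3]].
Characteristic polynomial det(A - λI) = λ^2 + 6λ + 18 = 0.
Eigenvalues λ = -3 ± 3i (complex conjugate pair).
For λ=-3+3i: an eigenvector is (0,-1) - i(1,0) = (0 - i, -1).
A real fundamental pair from Re and Im of e^((-3+3i)t)v: X_1 = e^(-3t)(cos(3t)·(0,-1) + sin(3t)·(1,0)), X_2 = e^(-3t)(sin(3t)·(0,-1) - cos(3t)·(1,0)).
General solution: c_1X_1 + c_2X_2.
Applying x(0)=3, y(0)=4 gives c_1=-4, c_2=-3.

x(t) = -4e^(-3t)sin(3t) + 3e^(-3t)cos(3t), y(t) = 3e^(-3t)sin(3t) + 4e^(-3t)cos(3t)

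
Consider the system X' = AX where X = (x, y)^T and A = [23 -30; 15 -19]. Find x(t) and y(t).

Coefficient matrix A = [[23, -30], [15, -19]].
Characteristic polynomial det(A - λI) = λ^2 - 4λ + 13 = 0.
Eigenvalues λ = 2 ± 3i (complex conjugate pair).
For λ=2+3i: an eigenvector is (1,1) - i(-3,-2) = (1 + 3i, 1 + 2i).
A real fundamental pair from Re and Im of e^((2+3i)t)v: X_1 = e^(2t)(cos(3t)·(1,1) + sin(3t)·(-3,-2)), X_2 = e^(2t)(sin(3t)·(1,1) - cos(3t)·(-3,-2)).
General solution: K_1X_1 + K_2X_2.

x(t) = -3K_1e^(2t)sin(3t) + K_1e^(2t)cos(3t) + K_2e^(2t)sin(3t) + 3K_2e^(2t)cos(3t), y(t) = -2K_1e^(2t)sin(3t) + K_1e^(2t)cos(3t) + K_2e^(2t)sin(3t) + 2K_2e^(2t)cos(3t)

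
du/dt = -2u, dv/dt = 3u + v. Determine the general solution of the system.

Coefficient matrix A = [[-2, 0], [3, 1]].
Characteristic polynomial det(A - λI) = λ^2 + λ - 2 = 0.
Eigenvalues λ = 1, -2.
For λ=1: (A-λI) row 1 is [-3, 0], so an eigenvector is (0, 1).
For λ=-2: (A-λI) row 2 is [3, 3], so an eigenvector is (-1, 1).
General solution: c_1e^(t)(0,1) + c_2e^(-2t)(-1,1).

u(t) = -c_2e^(-2t), v(t) = c_1e^(t) + c_2e^(-2t)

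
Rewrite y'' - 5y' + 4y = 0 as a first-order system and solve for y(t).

Let x_1 = y, x_2 = y'. Then x_1' = x_2 and x_2' = -4x_1 + 5x_2.
A = [[0,1],[-4,5]]; det(A-λI) = λ^2 - 5λ + 4.
Eigenvalues λ = 4, 1 with eigenvectors (1,4), (1,1).

y(t) = K_1e^(4t) + K_2e^(t)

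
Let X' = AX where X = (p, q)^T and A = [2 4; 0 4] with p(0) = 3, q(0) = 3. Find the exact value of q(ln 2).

48

A = [[2,4],[0,4]]; eigenvalues λ = 2, 4.
Eigenvectors: (1,0) for λ=2, (-2,-1) for λ=4.
From the initial condition, c_1 = -3, c_2 = -3.
q(ln 2) = (-3)(2^2)(0) + (-3)(2^4)(-1) = 48.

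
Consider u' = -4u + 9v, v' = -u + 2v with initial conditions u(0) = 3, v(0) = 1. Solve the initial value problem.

u(t) = 3e^(-t), v(t) = e^(-t)

Coefficient matrix A = [[-4, 9], [-1, 2]].
Characteristic polynomial det(A - λI) = λ^2 + 2λ + 1 = 0.
Single eigenvalue λ = -1 with algebraic multiplicity 2.
Eigenvector v = (-3,-1); generalized eigenvector w with (A-λI)w=v is (1,0).
General solution: e^(-t)[C_1·v + C_2·(t·v + w)].
Applying u(0)=3, v(0)=1 gives C_1=-1, C_2=0.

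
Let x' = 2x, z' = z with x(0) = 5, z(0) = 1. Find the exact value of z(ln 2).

2

A = [[2,0],[0,1]]; eigenvalues λ = 1, 2.
Eigenvectors: (0,1) for λ=1, (-1,0) for λ=2.
From the initial condition, c_1 = 1, c_2 = -5.
z(ln 2) = (1)(2^1)(1) + (-5)(2^2)(0) = 2.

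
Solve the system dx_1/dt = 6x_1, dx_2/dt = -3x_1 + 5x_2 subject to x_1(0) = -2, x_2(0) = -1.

x_1(t) = -2e^(6t), x_2(t) = 6e^(6t) - 7e^(5t)

Coefficient matrix A = [[6, 0], [-3, 5]].
Characteristic polynomial det(A - λI) = λ^2 - 11λ + 30 = 0.
Eigenvalues λ = 5, 6.
For λ=5: (A-λI) row 1 is [1, 0], so an eigenvector is (0, -1).
For λ=6: (A-λI) row 2 is [-3, -1], so an eigenvector is (1, -3).
General solution: C_1e^(5t)(0,-1) + C_2e^(6t)(1,-3).
Applying x_1(0)=-2, x_2(0)=-1 gives C_1=7, C_2=-2.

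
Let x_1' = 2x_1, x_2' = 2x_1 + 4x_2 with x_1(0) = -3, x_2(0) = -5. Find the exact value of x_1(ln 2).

-12

A = [[2,0],[2,4]]; eigenvalues λ = 2, 4.
Eigenvectors: (1,-1) for λ=2, (0,-1) for λ=4.
From the initial condition, c_1 = -3, c_2 = 8.
x_1(ln 2) = (-3)(2^2)(1) + (8)(2^4)(0) = -12.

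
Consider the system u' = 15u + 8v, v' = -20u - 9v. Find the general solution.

Coefficient matrix A = [[15, 8], [-20, -9]].
Characteristic polynomial det(A - λI) = λ^2 - 6λ + 25 = 0.
Eigenvalues λ = 3 ± 4i (complex conjugate pair).
For λ=3+4i: an eigenvector is (1,-1) - i(1,-2) = (1 - i, -1 + 2i).
A real fundamental pair from Re and Im of e^((3+4i)t)v: X_1 = e^(3t)(cos(4t)·(1,-1) + sin(4t)·(1,-2)), X_2 = e^(3t)(sin(4t)·(1,-1) - cos(4t)·(1,-2)).
General solution: K_1X_1 + K_2X_2.

u(t) = K_1e^(3t)sin(4t) + K_1e^(3t)cos(4t) + K_2e^(3t)sin(4t) - K_2e^(3t)cos(4t), v(t) = -2K_1e^(3t)sin(4t) - K_1e^(3t)cos(4t) - K_2e^(3t)sin(4t) + 2K_2e^(3t)cos(4t)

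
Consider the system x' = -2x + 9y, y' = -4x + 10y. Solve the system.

x(t) = -3K_1e^(4t) - 3K_2te^(4t) + 2K_2e^(4t), y(t) = -2K_1e^(4t) - 2K_2te^(4t) + K_2e^(4t)

Coefficient matrix A = [[-2, 9], [-4, 10]].
Characteristic polynomial det(A - λI) = λ^2 - 8λ + 16 = 0.
Single eigenvalue λ = 4 with algebraic multiplicity 2.
Eigenvector v = (-3,-2); generalized eigenvector w with (A-λI)w=v is (2,1).
General solution: e^(4t)[K_1·v + K_2·(t·v + w)].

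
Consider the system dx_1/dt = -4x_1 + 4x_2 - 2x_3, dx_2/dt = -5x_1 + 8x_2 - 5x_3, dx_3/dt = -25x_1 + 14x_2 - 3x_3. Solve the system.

x_1(t) = C_1e^(-2t) + 2C_2e^(t) - 2C_3e^(2t), x_2(t) = 2C_1e^(-2t) + 5C_2e^(t) - 5C_3e^(2t), x_3(t) = 3C_1e^(-2t) + 5C_2e^(t) - 4C_3e^(2t)

Coefficient matrix A = [[-4, 4, -2], [-5, 8, -5], [-25, 14, -3]].
det(A - λI) = 0 gives eigenvalues λ = -2, 1, 2.
For λ=-2: eigenvector (1,2,3).
For λ=1: eigenvector (2,5,5).
For λ=2: eigenvector (-2,-5,-4).
General solution: C_1e^(-2t)(1,2,3) + C_2e^(t)(2,5,5) + C_3e^(2t)(-2,-5,-4).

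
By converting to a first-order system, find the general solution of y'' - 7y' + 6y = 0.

y(t) = C_1e^(6t) + C_2e^(t)

Let x_1 = y, x_2 = y'. Then x_1' = x_2 and x_2' = -6x_1 + 7x_2.
A = [[0,1],[-6,7]]; det(A-λI) = λ^2 - 7λ + 6.
Eigenvalues λ = 6, 1 with eigenvectors (1,6), (1,1).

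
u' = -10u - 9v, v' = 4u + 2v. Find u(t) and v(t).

Coefficient matrix A = [[-10, -9], [4, 2]].
Characteristic polynomial det(A - λI) = λ^2 + 8λ + 16 = 0.
Single eigenvalue λ = -4 with algebraic multiplicity 2.
Eigenvector v = (3,-2); generalized eigenvector w with (A-λI)w=v is (-2,1).
General solution: e^(-4t)[c_1·v + c_2·(t·v + w)].

u(t) = 3c_1e^(-4t) + 3c_2te^(-4t) - 2c_2e^(-4t), v(t) = -2c_1e^(-4t) - 2c_2te^(-4t) + c_2e^(-4t)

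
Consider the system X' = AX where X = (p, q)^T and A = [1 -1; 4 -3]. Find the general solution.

p(t) = c_1e^(-t) + c_2te^(-t) + 2c_2e^(-t), q(t) = 2c_1e^(-t) + 2c_2te^(-t) + 3c_2e^(-t)

Coefficient matrix A = [[1, -1], [4, -3]].
Characteristic polynomial det(A - λI) = λ^2 + 2λ + 1 = 0.
Single eigenvalue λ = -1 with algebraic multiplicity 2.
Eigenvector v = (1,2); generalized eigenvector w with (A-λI)w=v is (2,3).
General solution: e^(-t)[c_1·v + c_2·(t·v + w)].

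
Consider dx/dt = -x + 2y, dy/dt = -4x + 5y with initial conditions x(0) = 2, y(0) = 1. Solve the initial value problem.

Coefficient matrix A = [[-1, 2], [-4, 5]].
Characteristic polynomial det(A - λI) = λ^2 - 4λ + 3 = 0.
Eigenvalues λ = 3, 1.
For λ=3: (A-λI) row 1 is [-4, 2], so an eigenvector is (1, 2).
For λ=1: (A-λI) row 1 is [-2, 2], so an eigenvector is (1, 1).
General solution: C_1e^(3t)(1,2) + C_2e^(t)(1,1).
Applying x(0)=2, y(0)=1 gives C_1=-1, C_2=3.

x(t) = -e^(3t) + 3e^(t), y(t) = -2e^(3t) + 3e^(t)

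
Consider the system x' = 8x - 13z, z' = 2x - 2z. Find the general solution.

Coefficient matrix A = [[8, -13], [2, -2]].
Characteristic polynomial det(A - λI) = λ^2 - 6λ + 10 = 0.
Eigenvalues λ = 3 ± i (complex conjugate pair).
For λ=3+i: an eigenvector is (-3,-1) - i(-2,-1) = (-3 + 2i, -1 + i).
A real fundamental pair from Re and Im of e^((3+i)t)v: X_1 = e^(3t)(cos(t)·(-3,-1) + sin(t)·(-2,-1)), X_2 = e^(3t)(sin(t)·(-3,-1) - cos(t)·(-2,-1)).
General solution: C_1X_1 + C_2X_2.

x(t) = -2C_1e^(3t)sin(t) - 3C_1e^(3t)cos(t) - 3C_2e^(3t)sin(t) + 2C_2e^(3t)cos(t), z(t) = -C_1e^(3t)sin(t) - C_1e^(3t)cos(t) - C_2e^(3t)sin(t) + C_2e^(3t)cos(t)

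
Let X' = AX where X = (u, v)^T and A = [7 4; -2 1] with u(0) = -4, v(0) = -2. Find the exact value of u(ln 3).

A = [[7,4],[-2,1]]; eigenvalues λ = 3, 5.
Eigenvectors: (1,-1) for λ=3, (-2,1) for λ=5.
From the initial condition, c_1 = 8, c_2 = 6.
u(ln 3) = (8)(3^3)(1) + (6)(3^5)(-2) = -2700.

-2700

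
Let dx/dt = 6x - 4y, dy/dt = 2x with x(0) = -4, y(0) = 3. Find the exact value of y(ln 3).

A = [[6,-4],[2,0]]; eigenvalues λ = 2, 4.
Eigenvectors: (1,1) for λ=2, (2,1) for λ=4.
From the initial condition, c_1 = 10, c_2 = -7.
y(ln 3) = (10)(3^2)(1) + (-7)(3^4)(1) = -477.

-477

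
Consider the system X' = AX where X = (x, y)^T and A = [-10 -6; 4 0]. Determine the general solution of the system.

Coefficient matrix A = [[-10, -6], [4, 0]].
Characteristic polynomial det(A - λI) = λ^2 + 10λ + 24 = 0.
Eigenvalues λ = -4, -6.
For λ=-4: (A-λI) row 1 is [-6, -6], so an eigenvector is (-1, 1).
For λ=-6: (A-λI) row 1 is [-4, -6], so an eigenvector is (-3, 2).
General solution: c_1e^(-4t)(-1,1) + c_2e^(-6t)(-3,2).

x(t) = -c_1e^(-4t) - 3c_2e^(-6t), y(t) = c_1e^(-4t) + 2c_2e^(-6t)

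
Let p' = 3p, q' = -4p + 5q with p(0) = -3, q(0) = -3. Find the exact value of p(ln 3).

A = [[3,0],[-4,5]]; eigenvalues λ = 5, 3.
Eigenvectors: (0,1) for λ=5, (-1,-2) for λ=3.
From the initial condition, c_1 = 3, c_2 = 3.
p(ln 3) = (3)(3^5)(0) + (3)(3^3)(-1) = -81.

-81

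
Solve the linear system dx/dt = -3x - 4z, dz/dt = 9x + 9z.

Coefficient matrix A = [[-3, -4], [9, 9]].
Characteristic polynomial det(A - λI) = λ^2 - 6λ + 9 = 0.
Single eigenvalue λ = 3 with algebraic multiplicity 2.
Eigenvector v = (2,-3); generalized eigenvector w with (A-λI)w=v is (1,-2).
General solution: e^(3t)[C_1·v + C_2·(t·v + w)].

x(t) = 2C_1e^(3t) + 2C_2te^(3t) + C_2e^(3t), z(t) = -3C_1e^(3t) - 3C_2te^(3t) - 2C_2e^(3t)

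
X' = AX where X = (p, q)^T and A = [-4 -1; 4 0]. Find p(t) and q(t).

Coefficient matrix A = [[-4, -1], [4, 0]].
Characteristic polynomial det(A - λI) = λ^2 + 4λ + 4 = 0.
Single eigenvalue λ = -2 with algebraic multiplicity 2.
Eigenvector v = (1,-2); generalized eigenvector w with (A-λI)w=v is (1,-3).
General solution: e^(-2t)[c_1·v + c_2·(t·v + w)].

p(t) = c_1e^(-2t) + c_2te^(-2t) + c_2e^(-2t), q(t) = -2c_1e^(-2t) - 2c_2te^(-2t) - 3c_2e^(-2t)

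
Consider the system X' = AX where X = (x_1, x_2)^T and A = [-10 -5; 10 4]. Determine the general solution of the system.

Coefficient matrix A = [[-10, -5], [10, 4]].
Characteristic polynomial det(A - λI) = λ^2 + 6λ + 10 = 0.
Eigenvalues λ = -3 ± i (complex conjugate pair).
For λ=-3+i: an eigenvector is (-2,3) - i(-1,1) = (-2 + i, 3 - i).
A real fundamental pair from Re and Im of e^((-3+i)t)v: X_1 = e^(-3t)(cos(t)·(-2,3) + sin(t)·(-1,1)), X_2 = e^(-3t)(sin(t)·(-2,3) - cos(t)·(-1,1)).
General solution: C_1X_1 + C_2X_2.

x_1(t) = -C_1e^(-3t)sin(t) - 2C_1e^(-3t)cos(t) - 2C_2e^(-3t)sin(t) + C_2e^(-3t)cos(t), x_2(t) = C_1e^(-3t)sin(t) + 3C_1e^(-3t)cos(t) + 3C_2e^(-3t)sin(t) - C_2e^(-3t)cos(t)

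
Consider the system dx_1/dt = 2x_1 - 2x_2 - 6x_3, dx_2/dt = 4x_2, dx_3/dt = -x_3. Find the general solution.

x_1(t) = C_1e^(2t) - C_2e^(4t) + 2C_3e^(-t), x_2(t) = C_2e^(4t), x_3(t) = C_3e^(-t)

Coefficient matrix A = [[2, -2, -6], [0, 4, 0], [0, 0, -1]].
det(A - λI) = 0 gives eigenvalues λ = 2, 4, -1.
For λ=2: eigenvector (1,0,0).
For λ=4: eigenvector (-1,1,0).
For λ=-1: eigenvector (2,0,1).
General solution: C_1e^(2t)(1,0,0) + C_2e^(4t)(-1,1,0) + C_3e^(-t)(2,0,1).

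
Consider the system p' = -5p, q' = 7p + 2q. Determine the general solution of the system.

p(t) = -C_1e^(-5t), q(t) = C_1e^(-5t) + C_2e^(2t)

Coefficient matrix A = [[-5, 0], [7, 2]].
Characteristic polynomial det(A - λI) = λ^2 + 3λ - 10 = 0.
Eigenvalues λ = -5, 2.
For λ=-5: (A-λI) row 2 is [7, 7], so an eigenvector is (-1, 1).
For λ=2: (A-λI) row 1 is [-7, 0], so an eigenvector is (0, 1).
General solution: C_1e^(-5t)(-1,1) + C_2e^(2t)(0,1).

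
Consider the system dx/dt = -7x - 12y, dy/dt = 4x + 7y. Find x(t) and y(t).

Coefficient matrix A = [[-7, -12], [4, 7]].
Characteristic polynomial det(A - λI) = λ^2 - 1 = 0.
Eigenvalues λ = -1, 1.
For λ=-1: (A-λI) row 1 is [-6, -12], so an eigenvector is (-2, 1).
For λ=1: (A-λI) row 1 is [-8, -12], so an eigenvector is (-3, 2).
General solution: c_1e^(-t)(-2,1) + c_2e^(t)(-3,2).

x(t) = -2c_1e^(-t) - 3c_2e^(t), y(t) = c_1e^(-t) + 2c_2e^(t)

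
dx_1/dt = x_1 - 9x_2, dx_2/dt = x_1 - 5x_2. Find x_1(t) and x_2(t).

Coefficient matrix A = [[1, -9], [1, -5]].
Characteristic polynomial det(A - λI) = λ^2 + 4λ + 4 = 0.
Single eigenvalue λ = -2 with algebraic multiplicity 2.
Eigenvector v = (-3,-1); generalized eigenvector w with (A-λI)w=v is (2,1).
General solution: e^(-2t)[c_1·v + c_2·(t·v + w)].

x_1(t) = -3c_1e^(-2t) - 3c_2te^(-2t) + 2c_2e^(-2t), x_2(t) = -c_1e^(-2t) - c_2te^(-2t) + c_2e^(-2t)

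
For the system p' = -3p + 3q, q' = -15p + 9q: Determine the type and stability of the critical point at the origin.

A = [[-3,3],[-15,9]]; det(A-λI) = λ^2 - 6λ + 18.
λ = 3 ± 3i: positive real part.

unstable spiral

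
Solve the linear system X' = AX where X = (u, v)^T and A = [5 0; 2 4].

u(t) = C_1e^(5t), v(t) = 2C_1e^(5t) + C_2e^(4t)

Coefficient matrix A = [[5, 0], [2, 4]].
Characteristic polynomial det(A - λI) = λ^2 - 9λ + 20 = 0.
Eigenvalues λ = 5, 4.
For λ=5: (A-λI) row 2 is [2, -1], so an eigenvector is (1, 2).
For λ=4: (A-λI) row 1 is [1, 0], so an eigenvector is (0, 1).
General solution: C_1e^(5t)(1,2) + C_2e^(4t)(0,1).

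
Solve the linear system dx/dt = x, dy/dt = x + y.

x(t) = -C_2e^(t), y(t) = -C_1e^(t) - C_2te^(t) - 3C_2e^(t)

Coefficient matrix A = [[1, 0], [1, 1]].
Characteristic polynomial det(A - λI) = λ^2 - 2λ + 1 = 0.
Single eigenvalue λ = 1 with algebraic multiplicity 2.
Eigenvector v = (0,-1); generalized eigenvector w with (A-λI)w=v is (-1,-3).
General solution: e^(t)[C_1·v + C_2·(t·v + w)].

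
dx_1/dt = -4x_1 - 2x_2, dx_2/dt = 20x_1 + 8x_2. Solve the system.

Coefficient matrix A = [[-4, -2], [20, 8]].
Characteristic polynomial det(A - λI) = λ^2 - 4λ + 8 = 0.
Eigenvalues λ = 2 ± 2i (complex conjugate pair).
For λ=2+2i: an eigenvector is (-1,3) - i(0,-1) = (-1, 3 + i).
A real fundamental pair from Re and Im of e^((2+2i)t)v: X_1 = e^(2t)(cos(2t)·(-1,3) + sin(2t)·(0,-1)), X_2 = e^(2t)(sin(2t)·(-1,3) - cos(2t)·(0,-1)).
General solution: C_1X_1 + C_2X_2.

x_1(t) = -C_1e^(2t)cos(2t) - C_2e^(2t)sin(2t), x_2(t) = -C_1e^(2t)sin(2t) + 3C_1e^(2t)cos(2t) + 3C_2e^(2t)sin(2t) + C_2e^(2t)cos(2t)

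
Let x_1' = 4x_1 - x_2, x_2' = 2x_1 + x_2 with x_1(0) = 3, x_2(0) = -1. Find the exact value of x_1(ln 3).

A = [[4,-1],[2,1]]; eigenvalues λ = 3, 2.
Eigenvectors: (1,1) for λ=3, (1,2) for λ=2.
From the initial condition, c_1 = 7, c_2 = -4.
x_1(ln 3) = (7)(3^3)(1) + (-4)(3^2)(1) = 153.

153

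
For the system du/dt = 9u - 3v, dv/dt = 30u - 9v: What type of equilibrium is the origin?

center

A = [[9,-3],[30,-9]]; det(A-λI) = λ^2 + 9.
λ = 0 ± 3i: zero real part.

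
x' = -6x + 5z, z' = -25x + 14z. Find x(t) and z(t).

x(t) = C_1e^(4t)cos(5t) + C_2e^(4t)sin(5t), z(t) = -C_1e^(4t)sin(5t) + 2C_1e^(4t)cos(5t) + 2C_2e^(4t)sin(5t) + C_2e^(4t)cos(5t)

Coefficient matrix A = [[-6, 5], [-25, 14]].
Characteristic polynomial det(A - λI) = λ^2 - 8λ + 41 = 0.
Eigenvalues λ = 4 ± 5i (complex conjugate pair).
For λ=4+5i: an eigenvector is (1,2) - i(0,-1) = (1, 2 + i).
A real fundamental pair from Re and Im of e^((4+5i)t)v: X_1 = e^(4t)(cos(5t)·(1,2) + sin(5t)·(0,-1)), X_2 = e^(4t)(sin(5t)·(1,2) - cos(5t)·(0,-1)).
General solution: C_1X_1 + C_2X_2.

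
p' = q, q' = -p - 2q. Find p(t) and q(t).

Coefficient matrix A = [[0, 1], [-1, -2]].
Characteristic polynomial det(A - λI) = λ^2 + 2λ + 1 = 0.
Single eigenvalue λ = -1 with algebraic multiplicity 2.
Eigenvector v = (-1,1); generalized eigenvector w with (A-λI)w=v is (2,-3).
General solution: e^(-t)[c_1·v + c_2·(t·v + w)].

p(t) = -c_1e^(-t) - c_2te^(-t) + 2c_2e^(-t), q(t) = c_1e^(-t) + c_2te^(-t) - 3c_2e^(-t)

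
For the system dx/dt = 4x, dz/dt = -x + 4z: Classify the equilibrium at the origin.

A = [[4,0],[-1,4]]; det(A-λI) = λ^2 - 8λ + 16.
repeated λ = 4 with a single eigenvector.

unstable improper node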